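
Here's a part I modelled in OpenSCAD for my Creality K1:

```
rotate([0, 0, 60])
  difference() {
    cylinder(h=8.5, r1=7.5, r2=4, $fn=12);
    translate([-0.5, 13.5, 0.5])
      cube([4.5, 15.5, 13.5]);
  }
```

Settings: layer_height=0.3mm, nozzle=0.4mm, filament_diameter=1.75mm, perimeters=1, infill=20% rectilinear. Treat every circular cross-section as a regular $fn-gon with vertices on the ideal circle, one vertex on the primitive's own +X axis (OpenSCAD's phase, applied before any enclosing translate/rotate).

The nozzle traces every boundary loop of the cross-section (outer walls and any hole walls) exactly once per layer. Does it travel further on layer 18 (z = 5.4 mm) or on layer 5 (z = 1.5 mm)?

Layer 18 (z = 5.4): the cone contributes a regular 12-gon of circumradius 5.276 (interpolated between r1=7.5 and r2=4 at t=0.635) (perimeter = 2·12·5.276·sin(180°/12) = 32.78 mm); the cube at (-0.5, 13.5) (footprint 4.5×15.5) is included at this height (perimeter 40.00 mm); After the difference (first − rest): starting from the cone, the 4.5×15.5 cube at (-0.5, 13.5) misses the remaining region (no effect) — boundary = 32.78 mm; (whole slice rotated 60° about Z — lengths, areas and connectivity unchanged). So its perimeter = 32.78 mm. Layer 5 (z = 1.5): the cone (r1=7.5→r2=4) has section circumradius 6.882 here — a regular 12-gon (perimeter = 2·12·6.882·sin(180°/12) = 42.75 mm); the cube at (-0.5, 13.5) is present — its section is the full 4.5×15.5 rectangle (perimeter 40.00 mm); After the difference (first − rest): starting from the cone, the 4.5×15.5 cube at (-0.5, 13.5) misses the remaining region (no effect) — boundary = 42.75 mm; (rotated 60° about Z; rotation is an isometry so areas/perimeters/island counts are preserved). So its perimeter = 42.75 mm. Layer 5 is larger (42.75 vs 32.78 mm).

layer 5 (z = 1.5 mm)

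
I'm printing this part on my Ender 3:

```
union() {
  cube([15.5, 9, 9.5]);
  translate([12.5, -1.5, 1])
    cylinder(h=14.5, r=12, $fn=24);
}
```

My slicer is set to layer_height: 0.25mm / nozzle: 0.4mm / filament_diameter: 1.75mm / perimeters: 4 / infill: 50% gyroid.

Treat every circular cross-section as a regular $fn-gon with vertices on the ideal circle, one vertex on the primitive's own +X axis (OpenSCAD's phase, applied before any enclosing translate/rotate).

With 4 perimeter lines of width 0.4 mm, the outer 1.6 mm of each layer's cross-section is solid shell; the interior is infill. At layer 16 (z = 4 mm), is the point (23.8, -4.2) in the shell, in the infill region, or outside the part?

At z = 4 mm: the cube is present — its section is the full 15.5×9 rectangle; the r=12 cylinder at (12.5, -1.5) contributes a regular 24-gon of circumradius 12; Taking the union: the regions partially overlap (shared area 115.50 mm²), so overlapping operands fuse into one piece — 1 connected region. Overall, the cross-section is a single solid region. The nearest boundary edge runs (24.50, -1.50)→(24.09, -4.61); distance from the point to it = 0.34 mm. The point is inside the cross-section, 0.34 mm from the nearest boundary — within the 1.6 mm shell band (4 × 0.4).

shell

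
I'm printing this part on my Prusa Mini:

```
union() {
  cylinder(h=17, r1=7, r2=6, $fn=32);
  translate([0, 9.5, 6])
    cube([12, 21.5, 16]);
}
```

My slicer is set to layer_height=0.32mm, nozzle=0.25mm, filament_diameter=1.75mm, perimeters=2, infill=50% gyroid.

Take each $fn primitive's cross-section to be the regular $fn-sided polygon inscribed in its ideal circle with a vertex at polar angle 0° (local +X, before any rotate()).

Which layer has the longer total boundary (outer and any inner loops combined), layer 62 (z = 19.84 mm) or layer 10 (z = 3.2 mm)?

layer 62 (z = 19.84 mm)

Layer 62 (z = 19.84): the cone is absent (z outside [0, 17]); the 12×21.5 cube at (0, 9.5) contributes its full rectangle (perimeter 67.00 mm); Combining (union): only the 12×21.5 cube at (0, 9.5) is present, so the union is just that shape — boundary = 67.00 mm. So its perimeter = 67.00 mm. Layer 10 (z = 3.2): the cone (r1=7→r2=6) has section circumradius 6.812 here — a regular 32-gon (perimeter = 2·32·6.812·sin(180°/32) = 42.73 mm); the cube at (0, 9.5) is not intersected at this z (z outside [6, 22]); Merging all regions: only the cone is present, so the union is just that shape — boundary = 42.73 mm. So its perimeter = 42.73 mm. Layer 62 is larger (67.00 vs 42.73 mm).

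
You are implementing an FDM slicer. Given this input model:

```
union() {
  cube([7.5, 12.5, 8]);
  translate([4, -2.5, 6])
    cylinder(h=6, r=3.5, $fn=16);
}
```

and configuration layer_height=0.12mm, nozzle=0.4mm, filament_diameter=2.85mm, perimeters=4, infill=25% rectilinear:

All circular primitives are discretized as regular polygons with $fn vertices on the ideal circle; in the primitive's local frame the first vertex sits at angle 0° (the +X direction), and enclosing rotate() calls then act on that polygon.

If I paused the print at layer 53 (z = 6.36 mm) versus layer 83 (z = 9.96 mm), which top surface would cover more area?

layer 53 (z = 6.36 mm)

Layer 53 (z = 6.36): the cube (footprint 7.5×12.5) is included at this height (area 93.75 mm²); the r=3.5 cylinder at (4, -2.5) gives a regular 16-gon of circumradius 3.5 (constant along its height) (area = (16/2)·3.500²·sin(360°/16) = 37.50 mm²); Taking the union: the regions partially overlap — summed areas 131.25 mm² minus the doubly-counted overlap 3.13 mm² gives 128.13 mm² — area = 128.13 mm². So its area = 128.13 mm². Layer 83 (z = 9.96): the cube is not intersected at this z (z outside [0, 8]); the cylinder at (4, -2.5): section is a regular 16-gon, circumradius r=3.5 (area = (16/2)·3.500²·sin(360°/16) = 37.50 mm²); Combining (union): only the r=3.5 cylinder at (4, -2.5) is present, so the union is just that shape — area = 37.50 mm². So its area = 37.50 mm². Layer 53 is larger (128.13 vs 37.50 mm²).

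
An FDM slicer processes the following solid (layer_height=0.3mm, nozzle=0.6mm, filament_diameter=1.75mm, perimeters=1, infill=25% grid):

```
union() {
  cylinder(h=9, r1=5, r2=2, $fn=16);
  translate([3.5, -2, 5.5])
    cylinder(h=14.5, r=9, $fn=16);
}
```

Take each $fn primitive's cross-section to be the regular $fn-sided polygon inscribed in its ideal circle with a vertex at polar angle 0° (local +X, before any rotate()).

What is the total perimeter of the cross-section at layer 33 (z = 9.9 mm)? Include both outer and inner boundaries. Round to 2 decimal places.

At z = 9.9 mm: the cone is not intersected at this z (z outside [0, 9]); the r=9 cylinder at (3.5, -2) contributes a regular 16-gon of circumradius 9 (perimeter = 2·16·9.000·sin(180°/16) = 56.19 mm); Combining (union): only the r=9 cylinder at (3.5, -2) is present, so the union is just that shape — boundary = 56.19 mm. Overall, the cross-section is a single solid region. Total boundary length (outer) = 56.19 mm.

56.19 mm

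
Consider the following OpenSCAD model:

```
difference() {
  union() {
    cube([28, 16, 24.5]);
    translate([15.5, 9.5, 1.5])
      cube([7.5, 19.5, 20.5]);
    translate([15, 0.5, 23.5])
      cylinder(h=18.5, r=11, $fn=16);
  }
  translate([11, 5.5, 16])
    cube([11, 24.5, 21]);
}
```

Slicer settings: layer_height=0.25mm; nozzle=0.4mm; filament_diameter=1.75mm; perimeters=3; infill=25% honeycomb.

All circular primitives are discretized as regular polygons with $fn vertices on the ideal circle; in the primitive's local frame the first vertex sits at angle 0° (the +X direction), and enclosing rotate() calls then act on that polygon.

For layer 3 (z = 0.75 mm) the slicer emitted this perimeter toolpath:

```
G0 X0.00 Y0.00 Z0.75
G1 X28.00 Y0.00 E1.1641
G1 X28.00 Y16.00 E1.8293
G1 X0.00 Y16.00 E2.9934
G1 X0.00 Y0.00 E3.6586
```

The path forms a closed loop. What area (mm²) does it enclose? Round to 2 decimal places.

Apply the shoelace formula to the sequence of (X, Y) vertices; enclosed area = 448.00 mm².

448.00 mm²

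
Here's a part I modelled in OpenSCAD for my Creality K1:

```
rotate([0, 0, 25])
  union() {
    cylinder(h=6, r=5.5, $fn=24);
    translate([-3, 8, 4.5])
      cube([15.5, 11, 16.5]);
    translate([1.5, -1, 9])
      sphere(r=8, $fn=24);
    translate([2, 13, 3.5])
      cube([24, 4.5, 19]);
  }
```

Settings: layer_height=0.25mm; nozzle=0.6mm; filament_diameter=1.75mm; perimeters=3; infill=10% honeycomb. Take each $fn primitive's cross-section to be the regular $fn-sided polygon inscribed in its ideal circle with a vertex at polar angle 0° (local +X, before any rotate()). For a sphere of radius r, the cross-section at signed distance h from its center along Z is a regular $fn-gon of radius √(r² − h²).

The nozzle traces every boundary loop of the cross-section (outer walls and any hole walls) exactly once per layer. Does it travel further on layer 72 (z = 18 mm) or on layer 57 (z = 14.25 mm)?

layer 57 (z = 14.25 mm)

Layer 72 (z = 18): the cylinder does not reach this height (z outside [0, 6]); the cube at (-3, 8) is present — its section is the full 15.5×11 rectangle (perimeter 53.00 mm); the sphere at (1.5, -1) does not reach this height (|z−center|=9.000 > r=8); the 24×4.5 cube at (2, 13) contributes its full rectangle (perimeter 57.00 mm); Merging all regions: the regions partially overlap (shared area 47.25 mm²), so the edge portions inside another operand are dropped and the merged outline is re-measured after clipping — boundary = 80.00 mm; (whole slice rotated 25° about Z — lengths, areas and connectivity unchanged). So its perimeter = 80.00 mm. Layer 57 (z = 14.25): the cylinder is absent (z outside [0, 6]); the cube at (-3, 8) (footprint 15.5×11) is included at this height (perimeter 53.00 mm); the r=8 sphere at (1.5, -1) slices to a regular 24-gon of circumradius 6.036 (√(r²−h²) with h=5.25 from center) (perimeter = 2·24·6.036·sin(180°/24) = 37.82 mm); the cube at (2, 13) is present — its section is the full 24×4.5 rectangle (perimeter 57.00 mm); Merging all regions: the regions partially overlap (shared area 47.25 mm²), so the edge portions inside another operand are dropped and the merged outline is re-measured after clipping — boundary = 117.82 mm; (rotated 25° about Z; rotation is an isometry so areas/perimeters/island counts are preserved). So its perimeter = 117.82 mm. Layer 57 is larger (117.82 vs 80.00 mm).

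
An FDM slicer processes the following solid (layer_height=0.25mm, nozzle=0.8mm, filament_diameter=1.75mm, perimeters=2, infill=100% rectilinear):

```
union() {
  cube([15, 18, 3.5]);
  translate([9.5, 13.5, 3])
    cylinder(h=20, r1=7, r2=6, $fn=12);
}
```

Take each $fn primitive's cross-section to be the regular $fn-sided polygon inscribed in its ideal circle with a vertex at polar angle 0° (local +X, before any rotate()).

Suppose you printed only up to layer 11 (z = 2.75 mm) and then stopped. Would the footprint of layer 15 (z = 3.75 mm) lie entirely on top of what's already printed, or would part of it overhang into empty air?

Compare the two slices. At z = 2.75: the 15×18 cube contributes its full rectangle (area 270.00 mm²); the cone at (9.5, 13.5) does not reach this height (z outside [3, 23]); Taking the union: only the 15×18 cube is present, so the union is just that shape — area = 270.00 mm². At z = 3.75: the cube is absent (z outside [0, 3.5]); the cone at (9.5, 13.5): at t=0.037 of its height the radius interpolates to r₁+(r₂−r₁)t = 6.963, giving a regular 12-gon of that circumradius (area = (12/2)·6.963²·sin(360°/12) = 145.43 mm²); Merging all regions: only the cone at (9.5, 13.5) is present, so the union is just that shape — area = 145.43 mm². Checking containment: at z = 3.75 the cross-section extends beyond the z = 2.75 cross-section by about 23.45 mm².

part overhangs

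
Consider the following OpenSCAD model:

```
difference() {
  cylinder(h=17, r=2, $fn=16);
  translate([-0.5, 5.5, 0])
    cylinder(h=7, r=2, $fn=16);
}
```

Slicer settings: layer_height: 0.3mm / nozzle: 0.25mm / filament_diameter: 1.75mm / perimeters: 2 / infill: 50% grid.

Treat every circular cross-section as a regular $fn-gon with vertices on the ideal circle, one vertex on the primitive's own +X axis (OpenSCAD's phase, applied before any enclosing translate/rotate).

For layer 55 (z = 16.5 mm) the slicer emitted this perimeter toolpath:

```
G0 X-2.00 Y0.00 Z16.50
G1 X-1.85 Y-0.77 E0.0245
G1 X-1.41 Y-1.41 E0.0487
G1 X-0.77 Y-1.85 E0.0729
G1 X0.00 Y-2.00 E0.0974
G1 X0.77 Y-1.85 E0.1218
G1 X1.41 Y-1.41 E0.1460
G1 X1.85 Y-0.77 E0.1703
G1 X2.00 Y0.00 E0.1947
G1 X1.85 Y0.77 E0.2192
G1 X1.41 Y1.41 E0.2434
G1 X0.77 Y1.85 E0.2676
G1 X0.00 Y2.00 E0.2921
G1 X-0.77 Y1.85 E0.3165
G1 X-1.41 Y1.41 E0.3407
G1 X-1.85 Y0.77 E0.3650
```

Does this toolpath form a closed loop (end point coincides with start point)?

Start point (G0): (-2.00, 0.00). End point (last G1): the path does not return to the start — open.

no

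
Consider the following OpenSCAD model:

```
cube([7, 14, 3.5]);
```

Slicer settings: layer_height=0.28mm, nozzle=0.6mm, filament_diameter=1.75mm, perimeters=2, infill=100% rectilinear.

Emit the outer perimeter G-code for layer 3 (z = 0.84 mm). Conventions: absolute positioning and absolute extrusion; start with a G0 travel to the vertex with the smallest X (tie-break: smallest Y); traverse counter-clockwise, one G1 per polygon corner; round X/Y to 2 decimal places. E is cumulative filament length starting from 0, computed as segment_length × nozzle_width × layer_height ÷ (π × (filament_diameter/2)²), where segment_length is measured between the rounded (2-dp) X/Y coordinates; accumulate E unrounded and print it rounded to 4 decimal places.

G0 X0.00 Y0.00 Z0.84
G1 X7.00 Y0.00 E0.4889
G1 X7.00 Y14.00 E1.4668
G1 X0.00 Y14.00 E1.9557
G1 X0.00 Y0.00 E2.9335

At z = 0.84 mm: the 7×14 cube contributes its full rectangle. The outline is a single polygon with 4 vertices. Extrusion per mm of travel: 0.6 × 0.28 / (π × 0.875²) = 0.069846. Accumulating E over each segment gives final E = 2.9335.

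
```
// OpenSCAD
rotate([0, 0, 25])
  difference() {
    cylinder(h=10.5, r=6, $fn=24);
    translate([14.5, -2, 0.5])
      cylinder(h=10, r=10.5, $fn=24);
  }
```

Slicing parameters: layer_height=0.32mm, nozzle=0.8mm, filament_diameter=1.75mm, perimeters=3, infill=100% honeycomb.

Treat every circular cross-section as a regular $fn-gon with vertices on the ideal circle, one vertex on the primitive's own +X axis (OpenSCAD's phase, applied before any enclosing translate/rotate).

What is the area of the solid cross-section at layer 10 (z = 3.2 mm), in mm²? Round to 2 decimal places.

103.40 mm²

At z = 3.2 mm: the cylinder: section is a regular 24-gon, circumradius r=6 (area = (24/2)·6.000²·sin(360°/24) = 111.81 mm²); the cylinder at (14.5, -2): section is a regular 24-gon, circumradius r=10.5 (area = (24/2)·10.500²·sin(360°/24) = 342.42 mm²); After the difference (first − rest): starting from the r=6 cylinder (111.81 mm²), the r=10.5 cylinder at (14.5, -2) partially overlaps it — only the 8.41 mm² overlap (of its 342.42 mm²) is removed, clipping the outline — area = 103.40 mm²; (rotated 25° about Z; rotation is an isometry so areas/perimeters/island counts are preserved). Overall, the cross-section is a single solid region. Net area = 103.40 mm².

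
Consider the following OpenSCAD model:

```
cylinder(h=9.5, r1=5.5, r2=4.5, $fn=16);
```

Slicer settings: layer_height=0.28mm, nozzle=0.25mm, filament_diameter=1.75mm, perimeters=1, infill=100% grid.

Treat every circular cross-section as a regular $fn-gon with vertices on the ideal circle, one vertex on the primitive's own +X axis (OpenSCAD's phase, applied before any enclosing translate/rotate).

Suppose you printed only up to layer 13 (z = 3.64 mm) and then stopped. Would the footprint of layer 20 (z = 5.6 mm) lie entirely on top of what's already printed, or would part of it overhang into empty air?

entirely on top

Compare the two slices. At z = 3.64: the cone contributes a regular 16-gon of circumradius 5.117 (interpolated between r1=5.5 and r2=4.5 at t=0.383) (area = (16/2)·5.117²·sin(360°/16) = 80.16 mm²). At z = 5.6: the cone (r1=5.5→r2=4.5) has section circumradius 4.911 here — a regular 16-gon (area = (16/2)·4.911²·sin(360°/16) = 73.82 mm²). Checking containment: the cross-section at z = 5.6 is a subset of the cross-section at z = 3.64.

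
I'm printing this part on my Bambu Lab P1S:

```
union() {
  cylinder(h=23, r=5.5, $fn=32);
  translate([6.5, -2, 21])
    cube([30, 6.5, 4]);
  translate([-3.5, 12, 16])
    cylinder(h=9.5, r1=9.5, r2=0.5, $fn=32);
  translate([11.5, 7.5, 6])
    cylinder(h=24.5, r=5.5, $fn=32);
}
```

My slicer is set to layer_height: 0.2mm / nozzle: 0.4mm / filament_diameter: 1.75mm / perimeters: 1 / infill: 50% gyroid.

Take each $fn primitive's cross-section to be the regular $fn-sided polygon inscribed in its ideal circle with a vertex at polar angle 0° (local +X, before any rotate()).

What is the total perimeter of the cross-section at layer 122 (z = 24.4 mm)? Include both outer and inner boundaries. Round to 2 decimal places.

At z = 24.4 mm: the cylinder does not reach this height (z outside [0, 23]); the cube at (6.5, -2) is present — its section is the full 30×6.5 rectangle (perimeter 73.00 mm); the cone at (-3.5, 12) (r1=9.5→r2=0.5) has section circumradius 1.542 here — a regular 32-gon (perimeter = 2·32·1.542·sin(180°/32) = 9.67 mm); the cylinder at (11.5, 7.5): section is a regular 32-gon, circumradius r=5.5 (perimeter = 2·32·5.500·sin(180°/32) = 34.50 mm); Taking the union: the regions partially overlap (shared area 16.04 mm²), so the edge portions inside another operand are dropped and the merged outline is re-measured after clipping — boundary = 97.06 mm. Overall, the cross-section has 2 separate islands. Total boundary length (outer) = 97.06 mm.

97.06 mm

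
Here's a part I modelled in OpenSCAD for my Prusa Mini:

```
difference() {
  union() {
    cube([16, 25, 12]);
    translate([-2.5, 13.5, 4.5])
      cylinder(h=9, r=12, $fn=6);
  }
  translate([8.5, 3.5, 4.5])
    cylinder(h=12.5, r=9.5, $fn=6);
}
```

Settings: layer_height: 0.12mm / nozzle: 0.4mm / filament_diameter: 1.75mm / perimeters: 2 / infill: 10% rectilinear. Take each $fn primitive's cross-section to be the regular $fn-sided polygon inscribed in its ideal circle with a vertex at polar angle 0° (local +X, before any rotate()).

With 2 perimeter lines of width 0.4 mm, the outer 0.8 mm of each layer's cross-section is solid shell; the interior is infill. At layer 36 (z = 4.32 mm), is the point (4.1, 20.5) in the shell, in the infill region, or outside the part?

infill

At z = 4.32 mm: the cube (footprint 16×25) is included at this height; the cylinder at (-2.5, 13.5) does not reach this height (z outside [4.5, 13.5]); Taking the union: only the 16×25 cube is present, so the union is just that shape — 1 connected region; the cylinder at (8.5, 3.5) does not reach this height (z outside [4.5, 17]); After the difference (first − rest): none of the subtracted shapes is present at this height, so the result so far is unchanged — 1 connected region. Overall, the cross-section is a single solid region. The nearest boundary edge runs (0.00, 25.00)→(0.00, 0.00); distance from the point to it = 4.10 mm. The point is inside the cross-section and 4.10 mm from the nearest boundary — more than the 0.8 mm shell width (2 × 0.4), so it's in the infill interior.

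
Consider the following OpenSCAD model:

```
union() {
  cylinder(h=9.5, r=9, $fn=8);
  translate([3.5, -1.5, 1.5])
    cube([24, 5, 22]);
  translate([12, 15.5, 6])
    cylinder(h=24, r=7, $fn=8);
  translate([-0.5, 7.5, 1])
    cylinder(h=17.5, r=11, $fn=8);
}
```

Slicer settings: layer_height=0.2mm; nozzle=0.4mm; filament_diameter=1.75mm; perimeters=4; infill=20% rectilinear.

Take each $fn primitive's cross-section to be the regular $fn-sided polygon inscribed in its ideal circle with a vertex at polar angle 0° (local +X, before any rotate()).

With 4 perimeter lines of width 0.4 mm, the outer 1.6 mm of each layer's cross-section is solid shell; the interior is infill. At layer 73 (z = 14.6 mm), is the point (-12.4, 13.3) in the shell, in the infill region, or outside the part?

outside

At z = 14.6 mm: the cylinder is not intersected at this z (z outside [0, 9.5]); the cube at (3.5, -1.5) (footprint 24×5) is included at this height; the r=7 cylinder at (12, 15.5) gives a regular 8-gon of circumradius 7 (constant along its height); the r=11 cylinder at (-0.5, 7.5) gives a regular 8-gon of circumradius 11 (constant along its height); Combining (union): the regions partially overlap (shared area 32.55 mm²), so overlapping operands fuse into one piece — 1 connected region. Overall, the cross-section is a single solid region. The nearest boundary edge runs (-11.50, 7.50)→(-8.28, 15.28); distance from the point to it = 3.05 mm. The point is not inside any of the regions above, so it lies outside the cross-section (3.05 mm from the nearest boundary).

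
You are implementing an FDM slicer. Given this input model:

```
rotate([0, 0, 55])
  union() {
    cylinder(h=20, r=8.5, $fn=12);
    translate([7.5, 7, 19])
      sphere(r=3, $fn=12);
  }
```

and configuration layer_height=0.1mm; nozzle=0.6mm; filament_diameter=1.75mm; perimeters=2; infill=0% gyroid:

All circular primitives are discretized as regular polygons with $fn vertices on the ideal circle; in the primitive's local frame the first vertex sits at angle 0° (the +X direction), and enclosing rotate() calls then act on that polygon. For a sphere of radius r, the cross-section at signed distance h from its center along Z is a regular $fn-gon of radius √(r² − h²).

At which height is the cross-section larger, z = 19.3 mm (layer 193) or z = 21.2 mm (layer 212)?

Layer 193 (z = 19.3): the r=8.5 cylinder contributes a regular 12-gon of circumradius 8.5 (area = (12/2)·8.500²·sin(360°/12) = 216.75 mm²); the r=3 sphere at (7.5, 7) contributes a regular 12-gon of circumradius √(3²−0.3²) = 2.985 (area = (12/2)·2.985²·sin(360°/12) = 26.73 mm²); Taking the union: the regions partially overlap — summed areas 243.48 mm² minus the doubly-counted overlap 2.50 mm² gives 240.98 mm² — area = 240.98 mm²; (rotated 55° about Z; rotation is an isometry so areas/perimeters/island counts are preserved). So its area = 240.98 mm². Layer 212 (z = 21.2): the cylinder does not reach this height (z outside [0, 20]); the r=3 sphere at (7.5, 7) contributes a regular 12-gon of circumradius √(3²−2.2²) = 2.040 (area = (12/2)·2.040²·sin(360°/12) = 12.48 mm²); Taking the union: only the r=3 sphere at (7.5, 7) is present, so the union is just that shape — area = 12.48 mm²; (whole slice rotated 55° about Z — lengths, areas and connectivity unchanged). So its area = 12.48 mm². Layer 193 is larger (240.98 vs 12.48 mm²).

layer 193 (z = 19.3 mm)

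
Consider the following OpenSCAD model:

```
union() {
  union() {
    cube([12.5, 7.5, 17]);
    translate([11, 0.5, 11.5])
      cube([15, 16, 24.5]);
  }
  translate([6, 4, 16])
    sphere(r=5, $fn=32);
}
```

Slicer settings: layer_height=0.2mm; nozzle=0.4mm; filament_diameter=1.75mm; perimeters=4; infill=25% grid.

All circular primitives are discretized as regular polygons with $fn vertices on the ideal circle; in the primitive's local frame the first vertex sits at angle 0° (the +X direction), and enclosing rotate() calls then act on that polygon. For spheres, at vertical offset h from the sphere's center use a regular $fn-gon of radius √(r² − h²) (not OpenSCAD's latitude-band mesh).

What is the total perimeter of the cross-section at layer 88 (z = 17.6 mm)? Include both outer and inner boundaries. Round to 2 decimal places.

91.72 mm

At z = 17.6 mm: the cube is not intersected at this z (z outside [0, 17]); the cube at (11, 0.5) is present — its section is the full 15×16 rectangle (perimeter 62.00 mm); Combining (union): only the 15×16 cube at (11, 0.5) is present, so the union is just that shape — boundary = 62.00 mm; the r=5 sphere at (6, 4) contributes a regular 32-gon of circumradius √(5²−1.6²) = 4.737 (perimeter = 2·32·4.737·sin(180°/32) = 29.72 mm); Combining (union): the 2 present regions are separate (no shared area or edge), so areas and boundary lengths simply add and each stays a separate island — boundary = 91.72 mm. Overall, the cross-section has 2 separate islands. Total boundary length (outer) = 91.72 mm.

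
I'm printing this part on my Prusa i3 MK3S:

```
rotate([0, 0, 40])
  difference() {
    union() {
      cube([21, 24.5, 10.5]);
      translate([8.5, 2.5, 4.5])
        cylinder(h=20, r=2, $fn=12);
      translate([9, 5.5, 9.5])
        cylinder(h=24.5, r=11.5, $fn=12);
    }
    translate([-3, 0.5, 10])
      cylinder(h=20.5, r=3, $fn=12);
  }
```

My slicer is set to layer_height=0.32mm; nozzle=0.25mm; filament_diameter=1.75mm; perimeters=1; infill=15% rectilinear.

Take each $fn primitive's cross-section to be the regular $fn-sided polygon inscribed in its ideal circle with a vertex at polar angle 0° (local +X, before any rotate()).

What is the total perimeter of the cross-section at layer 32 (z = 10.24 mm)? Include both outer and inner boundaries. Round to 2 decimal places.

At z = 10.24 mm: the cube is present — its section is the full 21×24.5 rectangle (perimeter 91.00 mm); the r=2 cylinder at (8.5, 2.5) gives a regular 12-gon of circumradius 2 (constant along its height) (perimeter = 2·12·2.000·sin(180°/12) = 12.42 mm); the r=11.5 cylinder at (9, 5.5) gives a regular 12-gon of circumradius 11.5 (constant along its height) (perimeter = 2·12·11.500·sin(180°/12) = 71.43 mm); Merging all regions: the regions partially overlap (shared area 308.67 mm²), so the edge portions inside another operand are dropped and the merged outline is re-measured after clipping — boundary = 97.10 mm; the r=3 cylinder at (-3, 0.5) contributes a regular 12-gon of circumradius 3 (perimeter = 2·12·3.000·sin(180°/12) = 18.63 mm); After the difference (first − rest): starting from the result so far, the r=3 cylinder at (-3, 0.5) partially overlaps it — only the 3.54 mm² overlap (of its 27.00 mm²) is removed, clipping the outline — boundary = 97.58 mm; (rotated 40° about Z; rotation is an isometry so areas/perimeters/island counts are preserved). Overall, the cross-section is a single solid region. Total boundary length (outer) = 97.58 mm.

97.58 mm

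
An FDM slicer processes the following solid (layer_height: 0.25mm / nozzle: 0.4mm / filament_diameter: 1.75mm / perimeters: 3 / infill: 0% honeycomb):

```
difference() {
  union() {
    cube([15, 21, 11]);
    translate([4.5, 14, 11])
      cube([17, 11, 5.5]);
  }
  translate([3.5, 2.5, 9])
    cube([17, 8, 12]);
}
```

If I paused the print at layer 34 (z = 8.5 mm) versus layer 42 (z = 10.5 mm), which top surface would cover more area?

layer 34 (z = 8.5 mm)

Layer 34 (z = 8.5): the cube is present — its section is the full 15×21 rectangle (area 315.00 mm²); the cube at (4.5, 14) is not intersected at this z (z outside [11, 16.5]); Merging all regions: only the 15×21 cube is present, so the union is just that shape — area = 315.00 mm²; the cube at (3.5, 2.5) does not reach this height (z outside [9, 21]); After the difference (first − rest): none of the subtracted shapes is present at this height, so that combined region is unchanged — area = 315.00 mm². So its area = 315.00 mm². Layer 42 (z = 10.5): the 15×21 cube contributes its full rectangle (area 315.00 mm²); the cube at (4.5, 14) is absent (z outside [11, 16.5]); Merging all regions: only the 15×21 cube is present, so the union is just that shape — area = 315.00 mm²; the cube at (3.5, 2.5) (footprint 17×8) is included at this height (area 136.00 mm²); Subtracting the remaining from the first: starting from that combined region (315.00 mm²), the 17×8 cube at (3.5, 2.5) partially overlaps it — only the 92.00 mm² overlap (of its 136.00 mm²) is removed, clipping the outline — area = 223.00 mm². So its area = 223.00 mm². Layer 34 is larger (315.00 vs 223.00 mm²).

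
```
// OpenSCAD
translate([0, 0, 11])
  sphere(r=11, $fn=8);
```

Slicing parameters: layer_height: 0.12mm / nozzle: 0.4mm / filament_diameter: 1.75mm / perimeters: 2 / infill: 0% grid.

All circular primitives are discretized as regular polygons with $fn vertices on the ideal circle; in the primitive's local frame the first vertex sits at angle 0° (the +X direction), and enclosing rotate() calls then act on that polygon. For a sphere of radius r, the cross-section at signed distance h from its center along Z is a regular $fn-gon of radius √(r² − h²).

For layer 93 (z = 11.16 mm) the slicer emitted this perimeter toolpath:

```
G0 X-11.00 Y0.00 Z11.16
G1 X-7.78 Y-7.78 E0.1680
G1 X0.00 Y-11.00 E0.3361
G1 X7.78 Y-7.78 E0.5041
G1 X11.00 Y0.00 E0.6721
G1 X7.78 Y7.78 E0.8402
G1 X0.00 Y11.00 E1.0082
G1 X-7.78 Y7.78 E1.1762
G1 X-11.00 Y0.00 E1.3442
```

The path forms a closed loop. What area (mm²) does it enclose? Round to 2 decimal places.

342.32 mm²

Apply the shoelace formula to the sequence of (X, Y) vertices; enclosed area = 342.32 mm².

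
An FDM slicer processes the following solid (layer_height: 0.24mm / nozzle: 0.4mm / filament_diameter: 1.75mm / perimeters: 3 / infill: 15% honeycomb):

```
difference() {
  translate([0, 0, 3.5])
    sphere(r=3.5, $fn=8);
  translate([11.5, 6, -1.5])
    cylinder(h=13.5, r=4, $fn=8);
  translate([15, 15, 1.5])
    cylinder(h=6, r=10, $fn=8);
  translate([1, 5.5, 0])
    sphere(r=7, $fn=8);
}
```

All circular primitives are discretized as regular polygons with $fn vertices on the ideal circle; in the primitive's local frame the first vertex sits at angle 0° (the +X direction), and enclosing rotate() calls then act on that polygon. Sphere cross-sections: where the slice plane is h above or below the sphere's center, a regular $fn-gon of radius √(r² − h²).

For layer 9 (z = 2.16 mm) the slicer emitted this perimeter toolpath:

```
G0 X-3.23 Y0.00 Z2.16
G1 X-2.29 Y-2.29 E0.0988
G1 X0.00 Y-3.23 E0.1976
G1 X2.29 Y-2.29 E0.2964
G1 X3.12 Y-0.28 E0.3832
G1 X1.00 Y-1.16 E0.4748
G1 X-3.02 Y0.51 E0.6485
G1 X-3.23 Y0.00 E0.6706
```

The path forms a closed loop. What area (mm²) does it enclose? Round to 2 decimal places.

Apply the shoelace formula to the sequence of (X, Y) vertices; enclosed area = 12.00 mm².

12.00 mm²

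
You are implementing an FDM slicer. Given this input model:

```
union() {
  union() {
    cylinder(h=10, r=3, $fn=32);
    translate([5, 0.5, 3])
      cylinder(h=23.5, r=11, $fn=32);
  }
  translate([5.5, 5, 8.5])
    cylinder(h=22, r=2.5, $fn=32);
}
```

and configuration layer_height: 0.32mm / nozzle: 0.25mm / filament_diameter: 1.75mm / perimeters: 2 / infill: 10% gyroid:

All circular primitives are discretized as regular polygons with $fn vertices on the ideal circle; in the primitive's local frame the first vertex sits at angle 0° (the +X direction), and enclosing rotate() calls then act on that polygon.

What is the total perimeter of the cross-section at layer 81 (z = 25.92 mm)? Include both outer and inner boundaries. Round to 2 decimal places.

At z = 25.92 mm: the cylinder is not intersected at this z (z outside [0, 10]); the r=11 cylinder at (5, 0.5) gives a regular 32-gon of circumradius 11 (constant along its height) (perimeter = 2·32·11.000·sin(180°/32) = 69.00 mm); Merging all regions: only the r=11 cylinder at (5, 0.5) is present, so the union is just that shape — boundary = 69.00 mm; the cylinder at (5.5, 5): section is a regular 32-gon, circumradius r=2.5 (perimeter = 2·32·2.500·sin(180°/32) = 15.68 mm); Merging all regions: the r=2.5 cylinder at (5.5, 5) lies entirely inside the result so far, so the union is just the result so far — boundary = 69.00 mm. Overall, the cross-section is a single solid region. Total boundary length (outer) = 69.00 mm.

69.00 mm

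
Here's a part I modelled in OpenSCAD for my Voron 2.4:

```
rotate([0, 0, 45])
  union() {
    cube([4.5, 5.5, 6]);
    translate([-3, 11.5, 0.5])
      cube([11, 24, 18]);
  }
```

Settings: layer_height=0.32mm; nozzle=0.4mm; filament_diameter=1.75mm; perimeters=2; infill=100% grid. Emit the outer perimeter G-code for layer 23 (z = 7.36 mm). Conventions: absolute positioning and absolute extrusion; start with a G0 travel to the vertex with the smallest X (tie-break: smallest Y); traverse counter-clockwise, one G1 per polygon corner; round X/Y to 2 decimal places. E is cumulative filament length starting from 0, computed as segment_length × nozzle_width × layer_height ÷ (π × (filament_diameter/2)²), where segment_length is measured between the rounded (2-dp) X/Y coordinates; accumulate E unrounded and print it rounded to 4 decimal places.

G0 X-27.22 Y22.98 Z7.36
G1 X-10.25 Y6.01 E1.2771
G1 X-2.47 Y13.79 E1.8627
G1 X-19.45 Y30.76 E3.1402
G1 X-27.22 Y22.98 E3.7253

At z = 7.36 mm: the cube does not reach this height (z outside [0, 6]); the 11×24 cube at (-3, 11.5) contributes its full rectangle; Combining (union): only the 11×24 cube at (-3, 11.5) is present, so the union is just that shape — 1 connected region; (rotated 45° about Z; rotation is an isometry so areas/perimeters/island counts are preserved). The outline is a single polygon with 4 vertices. Extrusion per mm of travel: 0.4 × 0.32 / (π × 0.875²) = 0.053216. Accumulating E over each segment gives final E = 3.7253.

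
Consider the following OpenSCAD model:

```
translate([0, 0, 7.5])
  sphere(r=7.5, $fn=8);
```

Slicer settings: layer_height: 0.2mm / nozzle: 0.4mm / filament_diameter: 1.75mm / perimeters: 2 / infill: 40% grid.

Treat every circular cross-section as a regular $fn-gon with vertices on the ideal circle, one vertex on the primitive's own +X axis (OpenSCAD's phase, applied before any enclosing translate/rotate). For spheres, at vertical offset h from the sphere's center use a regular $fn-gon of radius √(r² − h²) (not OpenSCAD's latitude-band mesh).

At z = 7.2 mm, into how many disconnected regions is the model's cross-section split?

1

At z = 7.2 mm: the r=7.5 sphere contributes a regular 8-gon of circumradius √(7.5²−0.3²) = 7.494. The result has 1 disconnected region.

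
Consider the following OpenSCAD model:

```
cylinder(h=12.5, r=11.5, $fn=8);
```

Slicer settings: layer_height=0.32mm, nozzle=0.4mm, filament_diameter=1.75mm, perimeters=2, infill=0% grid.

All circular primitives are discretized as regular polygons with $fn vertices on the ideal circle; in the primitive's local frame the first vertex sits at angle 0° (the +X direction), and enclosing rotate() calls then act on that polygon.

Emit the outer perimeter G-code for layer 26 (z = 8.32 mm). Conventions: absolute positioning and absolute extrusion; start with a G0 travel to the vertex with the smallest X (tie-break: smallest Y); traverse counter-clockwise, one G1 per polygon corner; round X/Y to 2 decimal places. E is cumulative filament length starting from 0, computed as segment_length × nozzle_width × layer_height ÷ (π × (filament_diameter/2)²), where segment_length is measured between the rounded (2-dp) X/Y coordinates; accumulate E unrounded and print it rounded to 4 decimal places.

At z = 8.32 mm: the cylinder: section is a regular 8-gon, circumradius r=11.5. The outline is a single polygon with 8 vertices. Extrusion per mm of travel: 0.4 × 0.32 / (π × 0.875²) = 0.053216. Accumulating E over each segment gives final E = 3.7468.

G0 X-11.50 Y0.00 Z8.32
G1 X-8.13 Y-8.13 E0.4683
G1 X0.00 Y-11.50 E0.9367
G1 X8.13 Y-8.13 E1.4050
G1 X11.50 Y0.00 E1.8734
G1 X8.13 Y8.13 E2.3417
G1 X0.00 Y11.50 E2.8101
G1 X-8.13 Y8.13 E3.2784
G1 X-11.50 Y0.00 E3.7468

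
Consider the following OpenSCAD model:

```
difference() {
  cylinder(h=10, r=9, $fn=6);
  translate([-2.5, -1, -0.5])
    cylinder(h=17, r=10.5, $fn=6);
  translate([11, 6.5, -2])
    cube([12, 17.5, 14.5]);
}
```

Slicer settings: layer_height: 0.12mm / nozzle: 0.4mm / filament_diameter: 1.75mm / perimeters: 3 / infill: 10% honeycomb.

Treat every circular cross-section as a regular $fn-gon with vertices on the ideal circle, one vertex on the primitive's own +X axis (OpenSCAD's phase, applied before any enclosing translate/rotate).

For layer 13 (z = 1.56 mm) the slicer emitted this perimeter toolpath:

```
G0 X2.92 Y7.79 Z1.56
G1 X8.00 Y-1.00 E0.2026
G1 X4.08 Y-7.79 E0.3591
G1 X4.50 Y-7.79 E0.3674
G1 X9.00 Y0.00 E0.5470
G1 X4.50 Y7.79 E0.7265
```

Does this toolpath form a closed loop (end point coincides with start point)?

Start point (G0): (2.92, 7.79). End point (last G1): the path does not return to the start — open.

no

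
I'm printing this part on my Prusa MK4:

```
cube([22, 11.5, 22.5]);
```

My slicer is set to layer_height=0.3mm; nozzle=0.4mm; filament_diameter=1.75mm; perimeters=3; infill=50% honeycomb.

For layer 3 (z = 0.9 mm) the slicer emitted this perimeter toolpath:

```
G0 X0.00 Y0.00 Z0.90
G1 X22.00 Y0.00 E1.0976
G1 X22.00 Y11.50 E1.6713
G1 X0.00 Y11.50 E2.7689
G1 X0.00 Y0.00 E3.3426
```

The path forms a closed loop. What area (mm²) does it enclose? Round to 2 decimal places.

Apply the shoelace formula to the sequence of (X, Y) vertices; enclosed area = 253.00 mm².

253.00 mm²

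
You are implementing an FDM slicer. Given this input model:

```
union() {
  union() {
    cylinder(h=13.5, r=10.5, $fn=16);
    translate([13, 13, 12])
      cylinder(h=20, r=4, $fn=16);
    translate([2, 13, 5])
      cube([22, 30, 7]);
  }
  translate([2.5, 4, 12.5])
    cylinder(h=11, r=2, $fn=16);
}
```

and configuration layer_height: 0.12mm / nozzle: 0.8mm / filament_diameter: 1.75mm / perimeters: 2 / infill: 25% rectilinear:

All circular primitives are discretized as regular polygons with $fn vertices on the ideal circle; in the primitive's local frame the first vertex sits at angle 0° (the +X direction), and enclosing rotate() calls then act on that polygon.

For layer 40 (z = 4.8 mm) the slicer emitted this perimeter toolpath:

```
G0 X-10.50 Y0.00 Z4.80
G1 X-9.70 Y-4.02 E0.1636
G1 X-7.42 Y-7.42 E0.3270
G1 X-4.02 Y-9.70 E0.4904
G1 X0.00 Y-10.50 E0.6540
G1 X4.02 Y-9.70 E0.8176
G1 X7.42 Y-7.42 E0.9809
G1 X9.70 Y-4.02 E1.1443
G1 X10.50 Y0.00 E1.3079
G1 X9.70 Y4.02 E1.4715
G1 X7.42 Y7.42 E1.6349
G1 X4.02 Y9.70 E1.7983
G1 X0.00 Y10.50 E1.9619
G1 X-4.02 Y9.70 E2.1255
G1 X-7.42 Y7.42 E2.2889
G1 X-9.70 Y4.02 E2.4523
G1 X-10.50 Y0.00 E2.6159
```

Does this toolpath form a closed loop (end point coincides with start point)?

Start point (G0): (-10.50, 0.00). End point (last G1): the path returns to the start — closed.

yes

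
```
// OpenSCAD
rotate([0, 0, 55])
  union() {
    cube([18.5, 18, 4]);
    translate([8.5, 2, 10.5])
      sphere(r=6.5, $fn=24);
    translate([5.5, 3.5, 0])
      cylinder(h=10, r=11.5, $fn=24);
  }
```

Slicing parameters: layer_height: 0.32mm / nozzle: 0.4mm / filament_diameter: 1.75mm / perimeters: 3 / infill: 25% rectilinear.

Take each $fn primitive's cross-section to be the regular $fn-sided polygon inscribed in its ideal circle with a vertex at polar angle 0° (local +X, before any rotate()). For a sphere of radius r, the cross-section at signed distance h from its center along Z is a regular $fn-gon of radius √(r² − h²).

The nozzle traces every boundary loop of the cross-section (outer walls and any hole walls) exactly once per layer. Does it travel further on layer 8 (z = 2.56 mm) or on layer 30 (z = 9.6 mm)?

layer 8 (z = 2.56 mm)

Layer 8 (z = 2.56): the cube is present — its section is the full 18.5×18 rectangle (perimeter 73.00 mm); the sphere at (8.5, 2) is absent (|z−center|=7.940 > r=6.5); the r=11.5 cylinder at (5.5, 3.5) contributes a regular 24-gon of circumradius 11.5 (perimeter = 2·24·11.500·sin(180°/24) = 72.05 mm); Taking the union: the regions partially overlap (shared area 221.70 mm²), so the edge portions inside another operand are dropped and the merged outline is re-measured after clipping — boundary = 87.78 mm; (whole slice rotated 55° about Z — lengths, areas and connectivity unchanged). So its perimeter = 87.78 mm. Layer 30 (z = 9.6): the cube is absent (z outside [0, 4]); the sphere at (8.5, 2): section is a regular 24-gon, circumradius = √(r²−h²) = √(6.5²−0.9²) = 6.437 (perimeter = 2·24·6.437·sin(180°/24) = 40.33 mm); the r=11.5 cylinder at (5.5, 3.5) contributes a regular 24-gon of circumradius 11.5 (perimeter = 2·24·11.500·sin(180°/24) = 72.05 mm); Taking the union: the r=6.5 sphere at (8.5, 2) lies entirely inside the r=11.5 cylinder at (5.5, 3.5), so the union is just the r=11.5 cylinder at (5.5, 3.5) — boundary = 72.05 mm; (rotated 55° about Z; rotation is an isometry so areas/perimeters/island counts are preserved). So its perimeter = 72.05 mm. Layer 8 is larger (87.78 vs 72.05 mm).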